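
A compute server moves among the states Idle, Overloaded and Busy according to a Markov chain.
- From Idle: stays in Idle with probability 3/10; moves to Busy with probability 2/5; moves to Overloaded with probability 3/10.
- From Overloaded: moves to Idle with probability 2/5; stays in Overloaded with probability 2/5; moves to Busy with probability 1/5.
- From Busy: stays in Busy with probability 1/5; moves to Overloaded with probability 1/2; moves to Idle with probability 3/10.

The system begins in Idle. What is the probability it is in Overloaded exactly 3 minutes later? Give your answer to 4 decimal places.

Propagate the distribution vector 3 minutes from Idle.
After 0 minutes: (1.0000, 0.0000, 0.0000)
After 1 minute: (0.3000, 0.3000, 0.4000)
After 2 minutes: (0.3300, 0.4100, 0.2600)
After 3 minutes: (0.3410, 0.3930, 0.2660)
P(in Overloaded after 3 minutes) = 0.3930

0.3930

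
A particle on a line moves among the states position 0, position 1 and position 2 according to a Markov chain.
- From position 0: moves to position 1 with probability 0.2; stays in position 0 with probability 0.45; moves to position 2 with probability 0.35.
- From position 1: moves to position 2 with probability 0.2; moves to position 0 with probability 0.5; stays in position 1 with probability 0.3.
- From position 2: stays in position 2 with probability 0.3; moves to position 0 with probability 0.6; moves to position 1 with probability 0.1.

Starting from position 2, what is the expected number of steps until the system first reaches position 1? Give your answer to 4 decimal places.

Let t(s) be the expected number of steps to first reach position 1 from state s, with t(position 1) = 0. Conditioning on the first step:
t(position 0) = 1 + 0.45·t(position 0) + 0.35·t(position 2)
t(position 2) = 1 + 0.6·t(position 0) + 0.3·t(position 2)
Solving: t(position 0) = 6.0000, t(position 2) = 6.5714.
Expected steps from position 2 to position 1: 6.5714.

6.5714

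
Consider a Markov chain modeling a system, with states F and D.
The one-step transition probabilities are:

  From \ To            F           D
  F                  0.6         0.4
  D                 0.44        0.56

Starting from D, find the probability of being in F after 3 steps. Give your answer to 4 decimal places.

Propagate the distribution vector 3 steps from D.
After 0 steps: (0.0000, 1.0000)
After 1 step: (0.4400, 0.5600)
After 2 steps: (0.5104, 0.4896)
After 3 steps: (0.5217, 0.4783)
P(in F after 3 steps) = 0.5217

0.5217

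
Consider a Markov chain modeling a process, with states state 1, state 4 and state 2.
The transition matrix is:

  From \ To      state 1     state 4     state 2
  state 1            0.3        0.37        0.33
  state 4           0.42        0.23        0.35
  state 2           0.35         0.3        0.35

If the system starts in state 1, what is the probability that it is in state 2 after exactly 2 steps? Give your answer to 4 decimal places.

Sum over the intermediate state after 1 step:
P = P(state 1→state 1)·P(state 1→state 2) + P(state 1→state 4)·P(state 4→state 2) + P(state 1→state 2)·P(state 2→state 2)
  = 0.3×0.33 + 0.37×0.35 + 0.33×0.35
  = 0.0990 + 0.1295 + 0.1155 = 0.3440

0.3440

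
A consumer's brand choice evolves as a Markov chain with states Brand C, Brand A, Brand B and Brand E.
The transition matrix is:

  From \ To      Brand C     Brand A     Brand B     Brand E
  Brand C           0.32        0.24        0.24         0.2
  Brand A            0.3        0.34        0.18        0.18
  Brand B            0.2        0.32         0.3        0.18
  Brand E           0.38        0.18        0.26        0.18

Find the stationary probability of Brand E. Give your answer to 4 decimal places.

Let the stationary distribution be π with π = πP and π_1 + π_2 + π_3 + π_4 = 1.
π_1 = 0.32·π_1 + 0.3·π_2 + 0.2·π_3 + 0.38·π_4
π_2 = 0.24·π_1 + 0.34·π_2 + 0.32·π_3 + 0.18·π_4
π_3 = 0.24·π_1 + 0.18·π_2 + 0.3·π_3 + 0.26·π_4
Solving with the normalization constraint gives π = (0.2966, 0.2758, 0.2417, 0.1859).
So the stationary probability of Brand E is 0.1859.

0.1859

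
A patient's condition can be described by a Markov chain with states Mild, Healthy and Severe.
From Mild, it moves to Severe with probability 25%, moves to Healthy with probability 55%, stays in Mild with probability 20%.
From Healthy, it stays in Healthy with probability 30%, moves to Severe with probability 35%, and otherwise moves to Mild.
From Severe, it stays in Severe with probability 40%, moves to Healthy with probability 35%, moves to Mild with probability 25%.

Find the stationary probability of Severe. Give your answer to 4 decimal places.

Let the stationary distribution be π with π = πP and π_1 + π_2 + π_3 = 1.
π_1 = 0.2·π_1 + 0.35·π_2 + 0.25·π_3
π_2 = 0.55·π_1 + 0.3·π_2 + 0.35·π_3
Solving with the normalization constraint gives π = (0.2748, 0.3857, 0.3395).
So the stationary probability of Severe is 0.3395.

0.3395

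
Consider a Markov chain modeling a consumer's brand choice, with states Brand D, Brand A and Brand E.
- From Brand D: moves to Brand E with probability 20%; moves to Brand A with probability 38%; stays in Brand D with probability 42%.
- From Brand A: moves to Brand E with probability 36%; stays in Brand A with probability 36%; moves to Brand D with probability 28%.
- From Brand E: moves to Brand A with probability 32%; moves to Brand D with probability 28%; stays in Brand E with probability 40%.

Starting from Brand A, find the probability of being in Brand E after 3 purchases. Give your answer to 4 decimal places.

Propagate the distribution vector 3 purchases from Brand A.
After 0 purchases: (0.0000, 1.0000, 0.0000)
After 1 purchase: (0.2800, 0.3600, 0.3600)
After 2 purchases: (0.3192, 0.3512, 0.3296)
After 3 purchases: (0.3247, 0.3532, 0.3221)
P(in Brand E after 3 purchases) = 0.3221

0.3221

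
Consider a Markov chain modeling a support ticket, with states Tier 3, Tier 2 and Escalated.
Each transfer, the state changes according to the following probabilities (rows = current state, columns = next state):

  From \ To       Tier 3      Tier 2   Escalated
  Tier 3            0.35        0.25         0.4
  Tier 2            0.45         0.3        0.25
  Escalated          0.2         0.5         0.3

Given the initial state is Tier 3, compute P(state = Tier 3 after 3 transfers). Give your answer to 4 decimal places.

Propagate the distribution vector 3 transfers from Tier 3.
After 0 transfers: (1.0000, 0.0000, 0.0000)
After 1 transfer: (0.3500, 0.2500, 0.4000)
After 2 transfers: (0.3150, 0.3625, 0.3225)
After 3 transfers: (0.3379, 0.3488, 0.3134)
P(in Tier 3 after 3 transfers) = 0.3379

0.3379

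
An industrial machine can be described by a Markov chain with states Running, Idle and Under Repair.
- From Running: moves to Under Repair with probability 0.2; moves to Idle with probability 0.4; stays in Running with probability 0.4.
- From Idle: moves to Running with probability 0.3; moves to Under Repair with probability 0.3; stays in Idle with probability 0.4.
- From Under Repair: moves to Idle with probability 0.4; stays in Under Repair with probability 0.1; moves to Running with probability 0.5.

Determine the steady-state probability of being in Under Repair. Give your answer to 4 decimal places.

Let the stationary distribution be π with π = πP and π_1 + π_2 + π_3 = 1.
π_1 = 0.4·π_1 + 0.3·π_2 + 0.5·π_3
π_2 = 0.4·π_1 + 0.4·π_2 + 0.4·π_3
Solving with the normalization constraint gives π = (0.3818, 0.4000, 0.2182).
So the stationary probability of Under Repair is 0.2182.

0.2182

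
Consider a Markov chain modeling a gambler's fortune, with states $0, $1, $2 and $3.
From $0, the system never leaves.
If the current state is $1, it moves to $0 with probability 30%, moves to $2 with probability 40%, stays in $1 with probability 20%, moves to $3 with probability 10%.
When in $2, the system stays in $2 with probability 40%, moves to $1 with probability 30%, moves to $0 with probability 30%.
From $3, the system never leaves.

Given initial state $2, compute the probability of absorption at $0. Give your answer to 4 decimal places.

Let h(s) be the probability of absorption at $0 starting from transient state s. Then h($0) = 1 and h($3) = 0. By first-step analysis:
h($1) = 0.3·1 + 0.2·h($1) + 0.4·h($2) + 0.1·0
h($2) = 0.3·1 + 0.3·h($1) + 0.4·h($2)
Solving: h($1) = 0.8333, h($2) = 0.9167.
Starting from $2, the probability is 0.9167.

0.9167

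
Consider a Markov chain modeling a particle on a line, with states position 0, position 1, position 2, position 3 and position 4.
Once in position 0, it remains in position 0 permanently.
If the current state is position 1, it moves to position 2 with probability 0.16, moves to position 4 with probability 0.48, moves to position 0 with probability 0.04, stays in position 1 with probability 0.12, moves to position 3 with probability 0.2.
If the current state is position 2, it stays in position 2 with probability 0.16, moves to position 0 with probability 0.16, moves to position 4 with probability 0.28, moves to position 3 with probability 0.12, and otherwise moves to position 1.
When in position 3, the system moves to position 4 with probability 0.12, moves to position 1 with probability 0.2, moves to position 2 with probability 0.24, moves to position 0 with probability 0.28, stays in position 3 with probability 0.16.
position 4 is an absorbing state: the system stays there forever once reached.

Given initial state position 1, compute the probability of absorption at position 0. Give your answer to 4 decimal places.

Let h(s) be the probability of absorption at position 0 starting from transient state s. Then h(position 0) = 1 and h(position 4) = 0. By first-step analysis:
h(position 1) = 0.04·1 + 0.12·h(position 1) + 0.16·h(position 2) + 0.2·h(position 3) + 0.48·0
h(position 2) = 0.16·1 + 0.28·h(position 1) + 0.16·h(position 2) + 0.12·h(position 3) + 0.28·0
h(position 3) = 0.28·1 + 0.2·h(position 1) + 0.24·h(position 2) + 0.16·h(position 3) + 0.12·0
Solving: h(position 1) = 0.2143, h(position 2) = 0.3303, h(position 3) = 0.4787.
Starting from position 1, the probability is 0.2143.

0.2143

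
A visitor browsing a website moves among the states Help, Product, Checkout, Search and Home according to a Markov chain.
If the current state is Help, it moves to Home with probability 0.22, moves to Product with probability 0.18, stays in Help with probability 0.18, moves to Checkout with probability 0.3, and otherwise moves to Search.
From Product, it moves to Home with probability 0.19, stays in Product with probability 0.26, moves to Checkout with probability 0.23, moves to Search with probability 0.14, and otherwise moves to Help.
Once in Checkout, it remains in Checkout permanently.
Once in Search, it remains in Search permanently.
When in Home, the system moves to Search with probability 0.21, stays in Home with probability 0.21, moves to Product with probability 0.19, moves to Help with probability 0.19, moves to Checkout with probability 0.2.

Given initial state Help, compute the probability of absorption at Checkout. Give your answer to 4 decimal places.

Let h(s) be the probability of absorption at Checkout starting from transient state s. Then h(Checkout) = 1 and h(Search) = 0. By first-step analysis:
h(Help) = 0.18·h(Help) + 0.18·h(Product) + 0.3·1 + 0.12·0 + 0.22·h(Home)
h(Product) = 0.18·h(Help) + 0.26·h(Product) + 0.23·1 + 0.14·0 + 0.19·h(Home)
h(Home) = 0.19·h(Help) + 0.19·h(Product) + 0.2·1 + 0.21·0 + 0.21·h(Home)
Solving: h(Help) = 0.6494, h(Product) = 0.6117, h(Home) = 0.5565.
Starting from Help, the probability is 0.6494.

0.6494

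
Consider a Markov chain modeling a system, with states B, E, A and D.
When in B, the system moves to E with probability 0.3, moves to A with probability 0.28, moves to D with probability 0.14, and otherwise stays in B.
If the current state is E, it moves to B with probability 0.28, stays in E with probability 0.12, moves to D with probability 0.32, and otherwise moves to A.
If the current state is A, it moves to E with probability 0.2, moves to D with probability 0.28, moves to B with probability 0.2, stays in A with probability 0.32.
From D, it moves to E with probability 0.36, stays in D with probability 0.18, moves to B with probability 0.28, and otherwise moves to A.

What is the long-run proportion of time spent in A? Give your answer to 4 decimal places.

0.2677

Let the stationary distribution be π with π = πP and π_1 + π_2 + π_3 + π_4 = 1.
π_1 = 0.28·π_1 + 0.28·π_2 + 0.2·π_3 + 0.28·π_4
π_2 = 0.3·π_1 + 0.12·π_2 + 0.2·π_3 + 0.36·π_4
π_3 = 0.28·π_1 + 0.28·π_2 + 0.32·π_3 + 0.18·π_4
Solving with the normalization constraint gives π = (0.2586, 0.2433, 0.2677, 0.2305).
So the stationary probability of A is 0.2677.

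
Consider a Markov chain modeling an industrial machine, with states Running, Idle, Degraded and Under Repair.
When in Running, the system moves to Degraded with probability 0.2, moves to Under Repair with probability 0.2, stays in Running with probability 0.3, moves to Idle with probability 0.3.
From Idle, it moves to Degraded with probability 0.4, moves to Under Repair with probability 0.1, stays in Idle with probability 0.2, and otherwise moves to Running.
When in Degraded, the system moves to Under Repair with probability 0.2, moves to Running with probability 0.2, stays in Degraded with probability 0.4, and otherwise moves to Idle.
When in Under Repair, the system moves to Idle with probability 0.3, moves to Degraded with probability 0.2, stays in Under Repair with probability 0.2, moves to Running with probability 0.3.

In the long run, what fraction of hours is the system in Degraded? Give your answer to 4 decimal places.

Let the stationary distribution be π with π = πP and π_1 + π_2 + π_3 + π_4 = 1.
π_1 = 0.3·π_1 + 0.3·π_2 + 0.2·π_3 + 0.3·π_4
π_2 = 0.3·π_1 + 0.2·π_2 + 0.2·π_3 + 0.3·π_4
π_3 = 0.2·π_1 + 0.4·π_2 + 0.4·π_3 + 0.2·π_4
Solving with the normalization constraint gives π = (0.2689, 0.2444, 0.3111, 0.1756).
So the stationary probability of Degraded is 0.3111.

0.3111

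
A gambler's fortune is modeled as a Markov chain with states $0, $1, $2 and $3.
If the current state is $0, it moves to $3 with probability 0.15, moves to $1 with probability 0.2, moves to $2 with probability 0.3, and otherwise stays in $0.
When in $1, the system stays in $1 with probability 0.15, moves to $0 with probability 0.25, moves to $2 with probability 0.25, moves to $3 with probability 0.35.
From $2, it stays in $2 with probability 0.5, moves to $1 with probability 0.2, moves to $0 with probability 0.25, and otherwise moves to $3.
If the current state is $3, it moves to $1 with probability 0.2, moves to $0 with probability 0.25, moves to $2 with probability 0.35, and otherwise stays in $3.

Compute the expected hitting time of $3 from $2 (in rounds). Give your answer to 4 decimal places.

Let t(s) be the expected number of rounds to first reach $3 from state s, with t($3) = 0. Conditioning on the first round:
t($0) = 1 + 0.35·t($0) + 0.2·t($1) + 0.3·t($2)
t($1) = 1 + 0.25·t($0) + 0.15·t($1) + 0.25·t($2)
t($2) = 1 + 0.25·t($0) + 0.2·t($1) + 0.5·t($2)
Solving: t($0) = 6.5882, t($1) = 5.2941, t($2) = 7.4118.
Expected rounds from $2 to $3: 7.4118.

7.4118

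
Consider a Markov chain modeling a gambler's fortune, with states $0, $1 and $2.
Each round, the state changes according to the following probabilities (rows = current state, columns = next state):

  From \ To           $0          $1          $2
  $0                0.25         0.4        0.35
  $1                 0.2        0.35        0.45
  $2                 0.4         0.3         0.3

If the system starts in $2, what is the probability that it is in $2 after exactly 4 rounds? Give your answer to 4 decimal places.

0.3662

Propagate the distribution vector 4 rounds from $2.
After 0 rounds: (0.0000, 0.0000, 1.0000)
After 1 round: (0.4000, 0.3000, 0.3000)
After 2 rounds: (0.2800, 0.3550, 0.3650)
After 3 rounds: (0.2870, 0.3458, 0.3673)
After 4 rounds: (0.2878, 0.3460, 0.3662)
P(in $2 after 4 rounds) = 0.3662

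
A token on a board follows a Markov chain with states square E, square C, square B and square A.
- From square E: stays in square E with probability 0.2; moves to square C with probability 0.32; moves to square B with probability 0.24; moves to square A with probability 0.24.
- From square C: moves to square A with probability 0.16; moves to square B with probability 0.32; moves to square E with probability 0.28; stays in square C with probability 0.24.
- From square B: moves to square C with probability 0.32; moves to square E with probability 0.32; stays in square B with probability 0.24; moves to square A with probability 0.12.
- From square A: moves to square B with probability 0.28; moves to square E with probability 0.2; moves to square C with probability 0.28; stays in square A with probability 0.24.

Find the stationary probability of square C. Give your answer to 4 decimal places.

0.2895

Let the stationary distribution be π with π = πP and π_1 + π_2 + π_3 + π_4 = 1.
π_1 = 0.2·π_1 + 0.28·π_2 + 0.32·π_3 + 0.2·π_4
π_2 = 0.32·π_1 + 0.24·π_2 + 0.32·π_3 + 0.28·π_4
π_3 = 0.24·π_1 + 0.32·π_2 + 0.24·π_3 + 0.28·π_4
Solving with the normalization constraint gives π = (0.2556, 0.2895, 0.2705, 0.1844).
So the stationary probability of square C is 0.2895.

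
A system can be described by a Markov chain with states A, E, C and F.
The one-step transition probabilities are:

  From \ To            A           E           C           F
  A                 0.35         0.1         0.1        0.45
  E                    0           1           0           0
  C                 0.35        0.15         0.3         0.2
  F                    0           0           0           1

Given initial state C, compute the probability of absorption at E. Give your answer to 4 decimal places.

Let h(s) be the probability of absorption at E starting from transient state s. Then h(E) = 1 and h(F) = 0. By first-step analysis:
h(A) = 0.35·h(A) + 0.1·1 + 0.1·h(C) + 0.45·0
h(C) = 0.35·h(A) + 0.15·1 + 0.3·h(C) + 0.2·0
Solving: h(A) = 0.2024, h(C) = 0.3155.
Starting from C, the probability is 0.3155.

0.3155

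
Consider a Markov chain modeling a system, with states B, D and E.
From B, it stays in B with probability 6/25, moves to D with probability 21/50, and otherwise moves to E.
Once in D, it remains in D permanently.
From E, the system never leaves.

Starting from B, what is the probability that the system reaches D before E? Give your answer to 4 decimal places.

0.5526

Let h(s) be the probability of absorption at D starting from transient state s. Then h(D) = 1 and h(E) = 0. By first-step analysis:
h(B) = 0.24·h(B) + 0.42·1 + 0.34·0
Solving: h(B) = 0.5526.
Starting from B, the probability is 0.5526.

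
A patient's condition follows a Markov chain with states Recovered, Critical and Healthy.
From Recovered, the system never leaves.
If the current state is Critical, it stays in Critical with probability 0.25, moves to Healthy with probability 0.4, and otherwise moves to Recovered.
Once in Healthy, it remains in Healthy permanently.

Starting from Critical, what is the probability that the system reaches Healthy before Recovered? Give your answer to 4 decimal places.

Let h(s) be the probability of absorption at Healthy starting from transient state s. Then h(Healthy) = 1 and h(Recovered) = 0. By first-step analysis:
h(Critical) = 0.35·0 + 0.25·h(Critical) + 0.4·1
Solving: h(Critical) = 0.5333.
Starting from Critical, the probability is 0.5333.

0.5333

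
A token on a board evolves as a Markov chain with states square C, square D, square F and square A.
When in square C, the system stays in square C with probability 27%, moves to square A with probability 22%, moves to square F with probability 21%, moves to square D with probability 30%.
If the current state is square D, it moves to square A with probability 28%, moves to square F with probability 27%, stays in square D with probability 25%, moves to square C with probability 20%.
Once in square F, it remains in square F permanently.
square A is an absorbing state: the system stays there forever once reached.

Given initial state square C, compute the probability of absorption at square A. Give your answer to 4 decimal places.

Let h(s) be the probability of absorption at square A starting from transient state s. Then h(square A) = 1 and h(square F) = 0. By first-step analysis:
h(square C) = 0.27·h(square C) + 0.3·h(square D) + 0.21·0 + 0.22·1
h(square D) = 0.2·h(square C) + 0.25·h(square D) + 0.27·0 + 0.28·1
Solving: h(square C) = 0.5108, h(square D) = 0.5095.
Starting from square C, the probability is 0.5108.

0.5108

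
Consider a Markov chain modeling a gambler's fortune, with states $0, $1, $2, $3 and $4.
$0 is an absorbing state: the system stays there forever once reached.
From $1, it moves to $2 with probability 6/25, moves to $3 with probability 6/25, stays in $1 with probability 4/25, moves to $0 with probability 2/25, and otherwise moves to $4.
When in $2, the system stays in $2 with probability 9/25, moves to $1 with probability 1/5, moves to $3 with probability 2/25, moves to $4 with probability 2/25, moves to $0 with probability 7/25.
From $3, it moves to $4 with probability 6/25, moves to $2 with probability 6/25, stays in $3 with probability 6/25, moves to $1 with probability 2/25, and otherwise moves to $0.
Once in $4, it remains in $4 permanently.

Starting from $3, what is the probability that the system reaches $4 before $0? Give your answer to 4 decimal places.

0.4928

Let h(s) be the probability of absorption at $4 starting from transient state s. Then h($4) = 1 and h($0) = 0. By first-step analysis:
h($1) = 0.08·0 + 0.16·h($1) + 0.24·h($2) + 0.24·h($3) + 0.28·1
h($2) = 0.28·0 + 0.2·h($1) + 0.36·h($2) + 0.08·h($3) + 0.08·1
h($3) = 0.2·0 + 0.08·h($1) + 0.24·h($2) + 0.24·h($3) + 0.24·1
Solving: h($1) = 0.5792, h($2) = 0.3676, h($3) = 0.4928.
Starting from $3, the probability is 0.4928.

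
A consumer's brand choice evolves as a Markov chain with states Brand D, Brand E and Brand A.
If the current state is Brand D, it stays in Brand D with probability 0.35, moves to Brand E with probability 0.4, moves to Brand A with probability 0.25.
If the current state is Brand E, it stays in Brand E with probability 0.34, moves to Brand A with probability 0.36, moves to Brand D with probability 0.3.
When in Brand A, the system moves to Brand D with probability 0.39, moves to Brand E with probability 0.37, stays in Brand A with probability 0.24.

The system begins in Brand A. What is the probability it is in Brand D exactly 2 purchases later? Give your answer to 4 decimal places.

0.3411

Sum over the intermediate state after 1 purchase:
P = P(Brand A→Brand D)·P(Brand D→Brand D) + P(Brand A→Brand E)·P(Brand E→Brand D) + P(Brand A→Brand A)·P(Brand A→Brand D)
  = 0.39×0.35 + 0.37×0.3 + 0.24×0.39
  = 0.1365 + 0.1110 + 0.0936 = 0.3411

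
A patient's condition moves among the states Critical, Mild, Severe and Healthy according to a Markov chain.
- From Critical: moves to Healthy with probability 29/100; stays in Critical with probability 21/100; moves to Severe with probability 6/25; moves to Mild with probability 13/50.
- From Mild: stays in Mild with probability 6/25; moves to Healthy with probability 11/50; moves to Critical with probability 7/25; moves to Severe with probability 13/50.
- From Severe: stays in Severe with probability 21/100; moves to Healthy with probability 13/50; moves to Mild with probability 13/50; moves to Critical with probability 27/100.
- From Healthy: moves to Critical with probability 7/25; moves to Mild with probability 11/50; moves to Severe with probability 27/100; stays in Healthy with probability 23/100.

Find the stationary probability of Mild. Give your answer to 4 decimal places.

Let the stationary distribution be π with π = πP and π_1 + π_2 + π_3 + π_4 = 1.
π_1 = 0.21·π_1 + 0.28·π_2 + 0.27·π_3 + 0.28·π_4
π_2 = 0.26·π_1 + 0.24·π_2 + 0.26·π_3 + 0.22·π_4
π_3 = 0.24·π_1 + 0.26·π_2 + 0.21·π_3 + 0.27·π_4
Solving with the normalization constraint gives π = (0.2594, 0.2451, 0.2451, 0.2505).
So the stationary probability of Mild is 0.2451.

0.2451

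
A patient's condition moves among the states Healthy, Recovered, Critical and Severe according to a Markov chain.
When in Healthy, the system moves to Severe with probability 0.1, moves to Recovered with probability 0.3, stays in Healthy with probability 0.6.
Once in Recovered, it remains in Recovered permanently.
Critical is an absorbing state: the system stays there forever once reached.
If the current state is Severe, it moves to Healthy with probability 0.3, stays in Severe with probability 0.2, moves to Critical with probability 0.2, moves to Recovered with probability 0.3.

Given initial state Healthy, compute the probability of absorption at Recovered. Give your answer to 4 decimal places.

0.9310

Let h(s) be the probability of absorption at Recovered starting from transient state s. Then h(Recovered) = 1 and h(Critical) = 0. By first-step analysis:
h(Healthy) = 0.6·h(Healthy) + 0.3·1 + 0.1·h(Severe)
h(Severe) = 0.3·h(Healthy) + 0.3·1 + 0.2·0 + 0.2·h(Severe)
Solving: h(Healthy) = 0.9310, h(Severe) = 0.7241.
Starting from Healthy, the probability is 0.9310.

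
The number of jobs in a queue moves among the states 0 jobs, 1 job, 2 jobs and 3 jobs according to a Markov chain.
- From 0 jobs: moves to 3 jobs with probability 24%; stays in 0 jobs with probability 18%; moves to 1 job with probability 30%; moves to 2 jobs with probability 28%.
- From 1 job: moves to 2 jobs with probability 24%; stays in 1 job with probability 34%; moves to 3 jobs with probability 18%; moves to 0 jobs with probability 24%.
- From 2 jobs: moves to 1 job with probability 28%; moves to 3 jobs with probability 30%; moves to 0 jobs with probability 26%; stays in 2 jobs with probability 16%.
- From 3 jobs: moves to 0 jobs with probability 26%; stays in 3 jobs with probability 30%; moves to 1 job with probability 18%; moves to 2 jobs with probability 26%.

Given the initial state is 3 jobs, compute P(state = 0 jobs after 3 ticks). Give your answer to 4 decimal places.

0.2358

Propagate the distribution vector 3 ticks from 3 jobs.
After 0 ticks: (0.0000, 0.0000, 0.0000, 1.0000)
After 1 tick: (0.2600, 0.1800, 0.2600, 0.3000)
After 2 ticks: (0.2356, 0.2660, 0.2356, 0.2628)
After 3 ticks: (0.2358, 0.2744, 0.2358, 0.2539)
P(in 0 jobs after 3 ticks) = 0.2358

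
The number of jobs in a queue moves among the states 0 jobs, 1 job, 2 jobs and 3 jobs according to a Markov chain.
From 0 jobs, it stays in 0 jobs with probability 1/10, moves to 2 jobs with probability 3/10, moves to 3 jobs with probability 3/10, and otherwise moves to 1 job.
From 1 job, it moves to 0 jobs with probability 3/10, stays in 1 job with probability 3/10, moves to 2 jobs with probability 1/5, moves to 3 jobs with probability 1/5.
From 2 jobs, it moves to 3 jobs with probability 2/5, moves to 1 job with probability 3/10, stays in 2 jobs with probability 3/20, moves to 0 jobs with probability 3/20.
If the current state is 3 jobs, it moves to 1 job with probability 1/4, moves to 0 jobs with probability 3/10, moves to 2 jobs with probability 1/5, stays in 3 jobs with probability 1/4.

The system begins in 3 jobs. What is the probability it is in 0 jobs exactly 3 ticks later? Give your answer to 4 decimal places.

Propagate the distribution vector 3 ticks from 3 jobs.
After 0 ticks: (0.0000, 0.0000, 0.0000, 1.0000)
After 1 tick: (0.3000, 0.2500, 0.2000, 0.2500)
After 2 ticks: (0.2100, 0.2875, 0.2200, 0.2825)
After 3 ticks: (0.2250, 0.2859, 0.2100, 0.2791)
P(in 0 jobs after 3 ticks) = 0.2250

0.2250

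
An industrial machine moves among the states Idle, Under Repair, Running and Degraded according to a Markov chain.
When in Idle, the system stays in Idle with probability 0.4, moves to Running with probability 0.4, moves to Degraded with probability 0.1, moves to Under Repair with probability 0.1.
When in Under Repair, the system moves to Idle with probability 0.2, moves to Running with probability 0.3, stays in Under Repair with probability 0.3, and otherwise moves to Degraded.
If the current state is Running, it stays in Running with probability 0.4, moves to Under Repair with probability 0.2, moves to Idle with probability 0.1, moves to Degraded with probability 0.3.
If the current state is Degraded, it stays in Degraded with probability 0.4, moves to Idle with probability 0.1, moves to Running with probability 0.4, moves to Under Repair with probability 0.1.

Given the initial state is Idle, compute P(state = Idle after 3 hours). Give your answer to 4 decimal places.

0.1850

Propagate the distribution vector 3 hours from Idle.
After 0 hours: (1.0000, 0.0000, 0.0000, 0.0000)
After 1 hour: (0.4000, 0.1000, 0.4000, 0.1000)
After 2 hours: (0.2300, 0.1600, 0.3900, 0.2200)
After 3 hours: (0.1850, 0.1710, 0.3840, 0.2600)
P(in Idle after 3 hours) = 0.1850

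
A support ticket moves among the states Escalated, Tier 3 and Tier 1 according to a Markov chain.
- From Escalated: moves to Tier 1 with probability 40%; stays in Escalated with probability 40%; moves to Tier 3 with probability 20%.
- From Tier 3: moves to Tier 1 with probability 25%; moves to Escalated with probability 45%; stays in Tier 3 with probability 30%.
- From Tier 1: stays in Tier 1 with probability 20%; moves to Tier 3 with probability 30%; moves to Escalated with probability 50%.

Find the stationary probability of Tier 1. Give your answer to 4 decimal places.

0.3014

Let the stationary distribution be π with π = πP and π_1 + π_2 + π_3 = 1.
π_1 = 0.4·π_1 + 0.45·π_2 + 0.5·π_3
π_2 = 0.2·π_1 + 0.3·π_2 + 0.3·π_3
Solving with the normalization constraint gives π = (0.4429, 0.2557, 0.3014).
So the stationary probability of Tier 1 is 0.3014.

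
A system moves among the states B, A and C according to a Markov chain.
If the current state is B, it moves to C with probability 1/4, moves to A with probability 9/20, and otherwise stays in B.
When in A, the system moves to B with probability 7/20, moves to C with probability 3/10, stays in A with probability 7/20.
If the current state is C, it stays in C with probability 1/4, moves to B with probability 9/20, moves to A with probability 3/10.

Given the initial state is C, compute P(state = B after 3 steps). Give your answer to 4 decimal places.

0.3589

Propagate the distribution vector 3 steps from C.
After 0 steps: (0.0000, 0.0000, 1.0000)
After 1 step: (0.4500, 0.3000, 0.2500)
After 2 steps: (0.3525, 0.3825, 0.2650)
After 3 steps: (0.3589, 0.3720, 0.2691)
P(in B after 3 steps) = 0.3589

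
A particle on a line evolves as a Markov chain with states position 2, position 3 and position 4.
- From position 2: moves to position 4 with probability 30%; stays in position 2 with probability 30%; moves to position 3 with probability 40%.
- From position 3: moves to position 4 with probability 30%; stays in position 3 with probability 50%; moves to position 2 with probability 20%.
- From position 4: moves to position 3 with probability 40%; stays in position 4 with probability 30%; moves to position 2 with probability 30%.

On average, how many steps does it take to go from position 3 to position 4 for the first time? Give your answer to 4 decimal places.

3.3333

Let t(s) be the expected number of steps to first reach position 4 from state s, with t(position 4) = 0. Conditioning on the first step:
t(position 2) = 1 + 0.3·t(position 2) + 0.4·t(position 3)
t(position 3) = 1 + 0.2·t(position 2) + 0.5·t(position 3)
Solving: t(position 2) = 3.3333, t(position 3) = 3.3333.
Expected steps from position 3 to position 4: 3.3333.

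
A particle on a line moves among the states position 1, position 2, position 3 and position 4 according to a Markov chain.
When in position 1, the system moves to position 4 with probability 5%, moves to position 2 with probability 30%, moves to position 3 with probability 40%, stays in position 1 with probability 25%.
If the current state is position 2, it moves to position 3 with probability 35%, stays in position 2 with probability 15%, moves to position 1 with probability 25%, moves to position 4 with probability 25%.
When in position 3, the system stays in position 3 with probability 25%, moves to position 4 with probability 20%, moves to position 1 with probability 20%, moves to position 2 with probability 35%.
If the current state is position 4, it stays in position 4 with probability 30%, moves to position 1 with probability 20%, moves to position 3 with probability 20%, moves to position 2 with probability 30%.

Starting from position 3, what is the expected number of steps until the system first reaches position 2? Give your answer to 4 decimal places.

Let t(s) be the expected number of steps to first reach position 2 from state s, with t(position 2) = 0. Conditioning on the first step:
t(position 1) = 1 + 0.25·t(position 1) + 0.4·t(position 3) + 0.05·t(position 4)
t(position 3) = 1 + 0.2·t(position 1) + 0.25·t(position 3) + 0.2·t(position 4)
t(position 4) = 1 + 0.2·t(position 1) + 0.2·t(position 3) + 0.3·t(position 4)
Solving: t(position 1) = 3.1621, t(position 3) = 3.0292, t(position 4) = 3.1975.
Expected steps from position 3 to position 2: 3.0292.

3.0292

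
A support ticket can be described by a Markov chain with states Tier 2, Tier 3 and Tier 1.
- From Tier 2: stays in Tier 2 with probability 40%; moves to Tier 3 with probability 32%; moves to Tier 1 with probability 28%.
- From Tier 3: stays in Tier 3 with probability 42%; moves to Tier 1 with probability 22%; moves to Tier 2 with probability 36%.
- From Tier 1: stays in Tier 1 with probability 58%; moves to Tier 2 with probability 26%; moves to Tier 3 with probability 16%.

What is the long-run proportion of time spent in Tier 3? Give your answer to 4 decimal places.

0.2888

Let the stationary distribution be π with π = πP and π_1 + π_2 + π_3 = 1.
π_1 = 0.4·π_1 + 0.36·π_2 + 0.26·π_3
π_2 = 0.32·π_1 + 0.42·π_2 + 0.16·π_3
Solving with the normalization constraint gives π = (0.3359, 0.2888, 0.3752).
So the stationary probability of Tier 3 is 0.2888.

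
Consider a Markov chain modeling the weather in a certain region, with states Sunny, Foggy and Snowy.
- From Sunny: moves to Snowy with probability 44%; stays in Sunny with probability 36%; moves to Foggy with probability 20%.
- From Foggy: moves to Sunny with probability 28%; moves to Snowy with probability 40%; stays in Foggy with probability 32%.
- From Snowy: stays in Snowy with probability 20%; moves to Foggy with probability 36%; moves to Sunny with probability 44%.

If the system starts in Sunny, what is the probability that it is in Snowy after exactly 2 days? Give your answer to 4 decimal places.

0.3264

Sum over the intermediate state after 1 day:
P = P(Sunny→Sunny)·P(Sunny→Snowy) + P(Sunny→Foggy)·P(Foggy→Snowy) + P(Sunny→Snowy)·P(Snowy→Snowy)
  = 0.36×0.44 + 0.2×0.4 + 0.44×0.2
  = 0.1584 + 0.0800 + 0.0880 = 0.3264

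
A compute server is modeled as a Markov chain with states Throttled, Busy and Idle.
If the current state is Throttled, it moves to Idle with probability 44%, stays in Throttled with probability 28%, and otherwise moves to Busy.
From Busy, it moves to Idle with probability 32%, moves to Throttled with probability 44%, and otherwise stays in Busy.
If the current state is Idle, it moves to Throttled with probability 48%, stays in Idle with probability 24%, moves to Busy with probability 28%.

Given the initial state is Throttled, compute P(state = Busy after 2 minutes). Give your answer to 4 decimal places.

0.2688

Sum over the intermediate state after 1 minute:
P = P(Throttled→Throttled)·P(Throttled→Busy) + P(Throttled→Busy)·P(Busy→Busy) + P(Throttled→Idle)·P(Idle→Busy)
  = 0.28×0.28 + 0.28×0.24 + 0.44×0.28
  = 0.0784 + 0.0672 + 0.1232 = 0.2688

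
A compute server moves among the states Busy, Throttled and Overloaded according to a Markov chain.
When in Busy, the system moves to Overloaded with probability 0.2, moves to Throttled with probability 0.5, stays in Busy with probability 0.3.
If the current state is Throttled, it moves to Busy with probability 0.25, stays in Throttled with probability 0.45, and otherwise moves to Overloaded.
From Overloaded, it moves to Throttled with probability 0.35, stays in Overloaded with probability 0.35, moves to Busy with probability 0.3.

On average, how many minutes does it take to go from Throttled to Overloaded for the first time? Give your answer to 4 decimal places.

3.6538

Let t(s) be the expected number of minutes to first reach Overloaded from state s, with t(Overloaded) = 0. Conditioning on the first minute:
t(Busy) = 1 + 0.3·t(Busy) + 0.5·t(Throttled)
t(Throttled) = 1 + 0.25·t(Busy) + 0.45·t(Throttled)
Solving: t(Busy) = 4.0385, t(Throttled) = 3.6538.
Expected minutes from Throttled to Overloaded: 3.6538.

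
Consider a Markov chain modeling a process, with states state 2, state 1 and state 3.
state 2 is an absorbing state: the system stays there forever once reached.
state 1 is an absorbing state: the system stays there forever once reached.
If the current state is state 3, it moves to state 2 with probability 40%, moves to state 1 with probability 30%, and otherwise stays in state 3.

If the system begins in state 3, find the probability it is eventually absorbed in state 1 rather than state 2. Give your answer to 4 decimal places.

0.4286

Let h(s) be the probability of absorption at state 1 starting from transient state s. Then h(state 1) = 1 and h(state 2) = 0. By first-step analysis:
h(state 3) = 0.4·0 + 0.3·1 + 0.3·h(state 3)
Solving: h(state 3) = 0.4286.
Starting from state 3, the probability is 0.4286.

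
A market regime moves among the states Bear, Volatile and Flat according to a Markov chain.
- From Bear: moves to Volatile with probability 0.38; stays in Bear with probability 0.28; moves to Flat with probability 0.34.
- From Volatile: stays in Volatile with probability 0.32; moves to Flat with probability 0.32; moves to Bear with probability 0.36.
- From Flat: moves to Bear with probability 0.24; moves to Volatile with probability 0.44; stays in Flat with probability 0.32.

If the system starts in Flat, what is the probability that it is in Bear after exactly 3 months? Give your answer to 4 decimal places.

Propagate the distribution vector 3 months from Flat.
After 0 months: (0.0000, 0.0000, 1.0000)
After 1 month: (0.2400, 0.4400, 0.3200)
After 2 months: (0.3024, 0.3728, 0.3248)
After 3 months: (0.2968, 0.3771, 0.3260)
P(in Bear after 3 months) = 0.2968

0.2968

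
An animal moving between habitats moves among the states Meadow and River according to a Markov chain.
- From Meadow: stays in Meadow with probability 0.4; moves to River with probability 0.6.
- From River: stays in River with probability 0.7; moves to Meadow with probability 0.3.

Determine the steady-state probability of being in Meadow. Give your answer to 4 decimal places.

Let the stationary distribution be π with π = πP and π_1 + π_2 = 1.
π_1 = 0.4·π_1 + 0.3·π_2
Solving with the normalization constraint gives π = (0.3333, 0.6667).
So the stationary probability of Meadow is 0.3333.

0.3333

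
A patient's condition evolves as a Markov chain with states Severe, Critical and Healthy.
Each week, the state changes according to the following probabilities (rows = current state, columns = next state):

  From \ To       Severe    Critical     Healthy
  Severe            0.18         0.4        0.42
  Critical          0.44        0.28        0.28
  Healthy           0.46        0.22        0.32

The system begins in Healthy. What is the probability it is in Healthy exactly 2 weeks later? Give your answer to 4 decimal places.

Sum over the intermediate state after 1 week:
P = P(Healthy→Severe)·P(Severe→Healthy) + P(Healthy→Critical)·P(Critical→Healthy) + P(Healthy→Healthy)·P(Healthy→Healthy)
  = 0.46×0.42 + 0.22×0.28 + 0.32×0.32
  = 0.1932 + 0.0616 + 0.1024 = 0.3572

0.3572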